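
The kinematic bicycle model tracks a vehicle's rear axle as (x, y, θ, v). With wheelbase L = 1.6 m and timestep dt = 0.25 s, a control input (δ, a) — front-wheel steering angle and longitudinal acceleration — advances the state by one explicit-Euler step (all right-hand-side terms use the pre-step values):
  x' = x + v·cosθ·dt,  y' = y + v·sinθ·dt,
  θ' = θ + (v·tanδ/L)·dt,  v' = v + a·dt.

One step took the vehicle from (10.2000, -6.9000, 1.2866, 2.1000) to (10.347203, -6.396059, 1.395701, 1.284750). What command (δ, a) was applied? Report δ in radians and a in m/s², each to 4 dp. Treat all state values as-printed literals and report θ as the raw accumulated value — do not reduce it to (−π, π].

δ = 0.3210, a = -3.2610

a = (v'−v)/dt = (-0.815250)/0.25 = -3.2610
Δθ = θ'−θ = 0.109101;  (v·dt/L) = 2.1000·0.25/1.6 = 0.328125
tan δ = Δθ·L/(v·dt) = 0.332498  →  δ = 0.3210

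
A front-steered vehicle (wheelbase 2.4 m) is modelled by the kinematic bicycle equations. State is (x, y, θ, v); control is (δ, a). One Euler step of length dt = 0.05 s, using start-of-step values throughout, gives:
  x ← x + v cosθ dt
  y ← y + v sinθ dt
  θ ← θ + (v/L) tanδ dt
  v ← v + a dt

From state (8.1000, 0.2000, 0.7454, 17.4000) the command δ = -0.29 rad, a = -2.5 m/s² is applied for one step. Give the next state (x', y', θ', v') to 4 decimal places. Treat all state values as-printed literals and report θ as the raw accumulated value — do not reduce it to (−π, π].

(8.7393, 0.7901, 0.6372, 17.2750)

x' = 8.1000 + 17.4000·cos(0.7454)·0.05 = 8.7393
y' = 0.2000 + 17.4000·sin(0.7454)·0.05 = 0.7901
θ' = 0.7454 + (17.4000/2.4)·tan(-0.29)·0.05 = 0.6372
v' = 17.4000 − 2.5000·0.05 = 17.2750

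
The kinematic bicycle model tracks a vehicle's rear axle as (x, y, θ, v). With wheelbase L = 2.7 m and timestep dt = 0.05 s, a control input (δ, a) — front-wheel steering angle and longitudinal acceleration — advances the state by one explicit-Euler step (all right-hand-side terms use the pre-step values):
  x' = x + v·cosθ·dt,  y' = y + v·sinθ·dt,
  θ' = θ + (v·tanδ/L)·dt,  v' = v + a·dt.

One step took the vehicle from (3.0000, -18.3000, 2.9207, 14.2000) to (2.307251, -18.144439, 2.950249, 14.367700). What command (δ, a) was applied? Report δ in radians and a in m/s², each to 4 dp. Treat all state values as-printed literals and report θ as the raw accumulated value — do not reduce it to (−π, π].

a = (v'−v)/dt = (0.167700)/0.05 = 3.3540
Δθ = θ'−θ = 0.029549;  (v·dt/L) = 14.2000·0.05/2.7 = 0.262963
tan δ = Δθ·L/(v·dt) = 0.112369  →  δ = 0.1119

δ = 0.1119, a = 3.3540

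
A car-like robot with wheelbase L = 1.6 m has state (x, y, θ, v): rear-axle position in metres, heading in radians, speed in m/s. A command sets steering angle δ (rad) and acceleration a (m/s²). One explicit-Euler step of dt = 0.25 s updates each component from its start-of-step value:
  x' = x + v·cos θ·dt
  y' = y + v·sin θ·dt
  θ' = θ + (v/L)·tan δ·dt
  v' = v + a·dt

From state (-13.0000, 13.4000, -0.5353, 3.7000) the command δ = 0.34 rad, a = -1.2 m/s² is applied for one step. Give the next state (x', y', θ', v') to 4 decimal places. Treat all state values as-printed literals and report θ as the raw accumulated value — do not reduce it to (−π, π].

x' = -13.0000 + 3.7000·cos(-0.5353)·0.25 = -12.2044
y' = 13.4000 + 3.7000·sin(-0.5353)·0.25 = 12.9282
θ' = -0.5353 + (3.7000/1.6)·tan(0.34)·0.25 = -0.3308
v' = 3.7000 − 1.2000·0.25 = 3.4000

(-12.2044, 12.9282, -0.3308, 3.4000)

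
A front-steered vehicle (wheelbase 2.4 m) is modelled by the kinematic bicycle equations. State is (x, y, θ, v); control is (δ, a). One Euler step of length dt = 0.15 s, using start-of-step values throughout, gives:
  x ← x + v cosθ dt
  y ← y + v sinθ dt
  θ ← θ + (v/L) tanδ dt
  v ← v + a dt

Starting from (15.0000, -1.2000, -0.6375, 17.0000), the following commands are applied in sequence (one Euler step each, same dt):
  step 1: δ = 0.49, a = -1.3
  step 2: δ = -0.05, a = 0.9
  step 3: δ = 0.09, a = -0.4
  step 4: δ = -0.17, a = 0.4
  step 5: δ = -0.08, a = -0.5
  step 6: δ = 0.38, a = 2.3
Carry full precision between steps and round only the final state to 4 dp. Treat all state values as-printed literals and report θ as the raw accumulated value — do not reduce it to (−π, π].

(29.5234, -4.5384, 0.1272, 17.2100)

after step 1 (δ=0.49, a=-1.3): (17.049145, -2.717730, -0.070775, 16.805000)
after step 2 (δ=-0.05, a=0.9): (19.563584, -2.895988, -0.123335, 16.940000)
after step 3 (δ=0.09, a=-0.4): (22.085283, -3.208587, -0.027789, 16.880000)
after step 4 (δ=-0.17, a=0.4): (24.616305, -3.278939, -0.208887, 16.940000)
after step 5 (δ=-0.08, a=-0.5): (27.102070, -3.805869, -0.293768, 16.865000)
after step 6 (δ=0.38, a=2.3): (29.523444, -4.538386, 0.127238, 17.210000)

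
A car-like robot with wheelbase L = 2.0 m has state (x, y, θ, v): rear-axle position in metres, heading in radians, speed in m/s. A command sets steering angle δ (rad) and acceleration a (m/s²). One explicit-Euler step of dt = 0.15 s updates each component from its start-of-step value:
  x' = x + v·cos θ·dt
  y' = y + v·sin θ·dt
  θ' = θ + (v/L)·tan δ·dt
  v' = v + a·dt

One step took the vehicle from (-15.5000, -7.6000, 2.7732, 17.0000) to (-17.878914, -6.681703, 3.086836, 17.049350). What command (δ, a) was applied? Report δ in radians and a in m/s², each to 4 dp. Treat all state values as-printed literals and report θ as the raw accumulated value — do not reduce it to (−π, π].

a = (v'−v)/dt = (0.049350)/0.15 = 0.3290
Δθ = θ'−θ = 0.313636;  (v·dt/L) = 17.0000·0.15/2.0 = 1.275000
tan δ = Δθ·L/(v·dt) = 0.245989  →  δ = 0.2412

δ = 0.2412, a = 0.3290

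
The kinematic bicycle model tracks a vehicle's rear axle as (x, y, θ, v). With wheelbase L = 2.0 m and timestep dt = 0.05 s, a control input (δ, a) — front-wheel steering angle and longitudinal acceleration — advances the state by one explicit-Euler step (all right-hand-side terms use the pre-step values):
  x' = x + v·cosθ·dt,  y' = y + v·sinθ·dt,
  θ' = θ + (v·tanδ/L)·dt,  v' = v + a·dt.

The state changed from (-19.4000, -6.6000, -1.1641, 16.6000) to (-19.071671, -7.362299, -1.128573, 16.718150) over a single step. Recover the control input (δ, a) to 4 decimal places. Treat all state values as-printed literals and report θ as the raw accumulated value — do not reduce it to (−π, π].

δ = 0.0854, a = 2.3630

a = (v'−v)/dt = (0.118150)/0.05 = 2.3630
Δθ = θ'−θ = 0.035527;  (v·dt/L) = 16.6000·0.05/2.0 = 0.415000
tan δ = Δθ·L/(v·dt) = 0.085607  →  δ = 0.0854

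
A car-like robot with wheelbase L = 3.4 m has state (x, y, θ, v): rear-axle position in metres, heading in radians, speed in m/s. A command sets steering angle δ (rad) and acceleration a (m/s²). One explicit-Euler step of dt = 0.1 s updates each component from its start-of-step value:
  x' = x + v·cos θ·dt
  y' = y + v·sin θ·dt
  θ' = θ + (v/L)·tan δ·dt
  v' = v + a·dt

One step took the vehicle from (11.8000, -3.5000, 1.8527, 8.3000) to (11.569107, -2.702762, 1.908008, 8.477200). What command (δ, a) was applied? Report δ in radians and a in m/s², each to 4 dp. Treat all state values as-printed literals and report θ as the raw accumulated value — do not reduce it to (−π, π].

δ = 0.2228, a = 1.7720

a = (v'−v)/dt = (0.177200)/0.1 = 1.7720
Δθ = θ'−θ = 0.055308;  (v·dt/L) = 8.3000·0.1/3.4 = 0.244118
tan δ = Δθ·L/(v·dt) = 0.226563  →  δ = 0.2228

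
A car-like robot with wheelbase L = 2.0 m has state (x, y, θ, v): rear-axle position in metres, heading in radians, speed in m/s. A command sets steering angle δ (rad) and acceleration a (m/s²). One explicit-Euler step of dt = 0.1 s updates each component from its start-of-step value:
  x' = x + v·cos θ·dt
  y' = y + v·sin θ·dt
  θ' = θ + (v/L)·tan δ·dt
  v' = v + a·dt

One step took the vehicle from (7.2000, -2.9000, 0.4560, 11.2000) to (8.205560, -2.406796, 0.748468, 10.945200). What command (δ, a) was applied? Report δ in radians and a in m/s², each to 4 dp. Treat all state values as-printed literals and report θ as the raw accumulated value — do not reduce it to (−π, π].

a = (v'−v)/dt = (-0.254800)/0.1 = -2.5480
Δθ = θ'−θ = 0.292468;  (v·dt/L) = 11.2000·0.1/2.0 = 0.560000
tan δ = Δθ·L/(v·dt) = 0.522264  →  δ = 0.4813

δ = 0.4813, a = -2.5480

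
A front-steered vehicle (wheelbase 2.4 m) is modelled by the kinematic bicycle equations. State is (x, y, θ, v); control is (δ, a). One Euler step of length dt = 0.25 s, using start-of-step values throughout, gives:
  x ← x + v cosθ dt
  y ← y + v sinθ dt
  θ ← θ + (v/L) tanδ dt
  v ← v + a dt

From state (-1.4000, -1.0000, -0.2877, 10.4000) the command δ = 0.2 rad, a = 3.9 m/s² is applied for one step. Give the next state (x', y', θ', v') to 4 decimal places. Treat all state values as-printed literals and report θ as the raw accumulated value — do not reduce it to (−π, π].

x' = -1.4000 + 10.4000·cos(-0.2877)·0.25 = 1.0931
y' = -1.0000 + 10.4000·sin(-0.2877)·0.25 = -1.7377
θ' = -0.2877 + (10.4000/2.4)·tan(0.2)·0.25 = -0.0681
v' = 10.4000 + 3.9000·0.25 = 11.3750

(1.0931, -1.7377, -0.0681, 11.3750)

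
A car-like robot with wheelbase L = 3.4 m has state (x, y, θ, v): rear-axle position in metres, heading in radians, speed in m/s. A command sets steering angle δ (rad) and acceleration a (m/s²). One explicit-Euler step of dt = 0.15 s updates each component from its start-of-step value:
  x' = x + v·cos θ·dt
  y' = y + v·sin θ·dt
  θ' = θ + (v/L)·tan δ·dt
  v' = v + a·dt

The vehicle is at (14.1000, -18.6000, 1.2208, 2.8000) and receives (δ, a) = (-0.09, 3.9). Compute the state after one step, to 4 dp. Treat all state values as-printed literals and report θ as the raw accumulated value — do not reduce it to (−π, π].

(14.2440, -18.2055, 1.2097, 3.3850)

x' = 14.1000 + 2.8000·cos(1.2208)·0.15 = 14.2440
y' = -18.6000 + 2.8000·sin(1.2208)·0.15 = -18.2055
θ' = 1.2208 + (2.8000/3.4)·tan(-0.09)·0.15 = 1.2097
v' = 2.8000 + 3.9000·0.15 = 3.3850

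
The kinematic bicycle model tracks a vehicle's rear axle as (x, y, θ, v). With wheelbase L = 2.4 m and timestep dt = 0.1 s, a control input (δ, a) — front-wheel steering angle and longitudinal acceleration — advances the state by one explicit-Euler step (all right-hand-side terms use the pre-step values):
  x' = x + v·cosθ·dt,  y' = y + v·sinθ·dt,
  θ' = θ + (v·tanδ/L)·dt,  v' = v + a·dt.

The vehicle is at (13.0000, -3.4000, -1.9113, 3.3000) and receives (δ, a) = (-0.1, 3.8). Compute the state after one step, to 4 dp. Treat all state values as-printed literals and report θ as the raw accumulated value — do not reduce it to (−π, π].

x' = 13.0000 + 3.3000·cos(-1.9113)·0.1 = 12.8898
y' = -3.4000 + 3.3000·sin(-1.9113)·0.1 = -3.7111
θ' = -1.9113 + (3.3000/2.4)·tan(-0.1)·0.1 = -1.9251
v' = 3.3000 + 3.8000·0.1 = 3.6800

(12.8898, -3.7111, -1.9251, 3.6800)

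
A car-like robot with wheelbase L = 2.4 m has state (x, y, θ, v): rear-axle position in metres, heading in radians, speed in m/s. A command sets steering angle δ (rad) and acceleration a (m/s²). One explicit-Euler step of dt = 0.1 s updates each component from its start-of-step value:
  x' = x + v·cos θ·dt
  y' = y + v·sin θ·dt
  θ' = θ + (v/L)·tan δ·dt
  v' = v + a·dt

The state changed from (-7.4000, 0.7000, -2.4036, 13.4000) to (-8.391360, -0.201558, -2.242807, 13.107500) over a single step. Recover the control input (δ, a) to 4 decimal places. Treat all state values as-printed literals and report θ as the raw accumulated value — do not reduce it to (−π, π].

δ = 0.2804, a = -2.9250

a = (v'−v)/dt = (-0.292500)/0.1 = -2.9250
Δθ = θ'−θ = 0.160793;  (v·dt/L) = 13.4000·0.1/2.4 = 0.558333
tan δ = Δθ·L/(v·dt) = 0.287987  →  δ = 0.2804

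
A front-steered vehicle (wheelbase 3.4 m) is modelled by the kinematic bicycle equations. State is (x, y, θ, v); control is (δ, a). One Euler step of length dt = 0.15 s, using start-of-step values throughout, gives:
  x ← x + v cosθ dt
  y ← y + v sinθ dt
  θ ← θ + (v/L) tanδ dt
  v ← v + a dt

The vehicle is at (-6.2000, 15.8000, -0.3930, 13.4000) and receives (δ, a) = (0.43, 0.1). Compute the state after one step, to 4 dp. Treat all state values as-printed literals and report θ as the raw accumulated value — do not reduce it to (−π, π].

x' = -6.2000 + 13.4000·cos(-0.3930)·0.15 = -4.3432
y' = 15.8000 + 13.4000·sin(-0.3930)·0.15 = 15.0302
θ' = -0.3930 + (13.4000/3.4)·tan(0.43)·0.15 = -0.1219
v' = 13.4000 + 0.1000·0.15 = 13.4150

(-4.3432, 15.0302, -0.1219, 13.4150)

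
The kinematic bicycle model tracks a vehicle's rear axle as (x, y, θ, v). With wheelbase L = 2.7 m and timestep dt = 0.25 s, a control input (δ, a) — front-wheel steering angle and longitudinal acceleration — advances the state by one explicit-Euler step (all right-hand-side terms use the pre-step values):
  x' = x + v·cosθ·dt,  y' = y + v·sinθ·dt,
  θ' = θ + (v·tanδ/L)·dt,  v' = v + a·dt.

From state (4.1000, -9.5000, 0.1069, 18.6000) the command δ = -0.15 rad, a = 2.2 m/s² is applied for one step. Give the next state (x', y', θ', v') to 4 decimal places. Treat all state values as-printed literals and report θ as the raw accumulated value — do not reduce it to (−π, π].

(8.7235, -9.0039, -0.1534, 19.1500)

x' = 4.1000 + 18.6000·cos(0.1069)·0.25 = 8.7235
y' = -9.5000 + 18.6000·sin(0.1069)·0.25 = -9.0039
θ' = 0.1069 + (18.6000/2.7)·tan(-0.15)·0.25 = -0.1534
v' = 18.6000 + 2.2000·0.25 = 19.1500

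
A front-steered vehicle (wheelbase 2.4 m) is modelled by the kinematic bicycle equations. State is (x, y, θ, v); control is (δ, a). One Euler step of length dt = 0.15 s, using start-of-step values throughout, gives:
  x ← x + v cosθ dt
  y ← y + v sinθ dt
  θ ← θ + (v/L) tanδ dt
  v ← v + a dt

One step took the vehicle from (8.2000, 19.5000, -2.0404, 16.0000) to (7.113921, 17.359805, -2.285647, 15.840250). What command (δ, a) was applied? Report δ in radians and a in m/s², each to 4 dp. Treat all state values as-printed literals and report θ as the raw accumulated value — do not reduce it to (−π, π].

δ = -0.2405, a = -1.0650

a = (v'−v)/dt = (-0.159750)/0.15 = -1.0650
Δθ = θ'−θ = -0.245247;  (v·dt/L) = 16.0000·0.15/2.4 = 1.000000
tan δ = Δθ·L/(v·dt) = -0.245247  →  δ = -0.2405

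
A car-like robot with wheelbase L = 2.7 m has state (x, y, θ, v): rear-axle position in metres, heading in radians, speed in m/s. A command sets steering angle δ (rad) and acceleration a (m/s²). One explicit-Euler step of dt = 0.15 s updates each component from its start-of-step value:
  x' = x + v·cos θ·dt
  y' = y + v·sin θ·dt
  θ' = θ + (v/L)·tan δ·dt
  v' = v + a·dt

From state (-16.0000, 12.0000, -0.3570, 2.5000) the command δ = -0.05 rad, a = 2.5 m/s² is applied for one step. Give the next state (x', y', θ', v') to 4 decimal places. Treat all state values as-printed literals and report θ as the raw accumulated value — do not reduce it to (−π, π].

x' = -16.0000 + 2.5000·cos(-0.3570)·0.15 = -15.6486
y' = 12.0000 + 2.5000·sin(-0.3570)·0.15 = 11.8690
θ' = -0.3570 + (2.5000/2.7)·tan(-0.05)·0.15 = -0.3640
v' = 2.5000 + 2.5000·0.15 = 2.8750

(-15.6486, 11.8690, -0.3640, 2.8750)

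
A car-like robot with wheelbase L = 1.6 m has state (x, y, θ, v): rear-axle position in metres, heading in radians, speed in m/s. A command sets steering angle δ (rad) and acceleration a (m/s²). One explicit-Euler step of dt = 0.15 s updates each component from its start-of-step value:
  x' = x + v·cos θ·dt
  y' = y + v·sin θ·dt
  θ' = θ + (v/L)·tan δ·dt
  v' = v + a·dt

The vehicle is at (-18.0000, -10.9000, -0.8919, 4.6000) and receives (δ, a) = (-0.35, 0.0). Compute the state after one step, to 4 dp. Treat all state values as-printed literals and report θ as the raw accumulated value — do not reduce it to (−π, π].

(-17.5667, -11.4370, -1.0493, 4.6000)

x' = -18.0000 + 4.6000·cos(-0.8919)·0.15 = -17.5667
y' = -10.9000 + 4.6000·sin(-0.8919)·0.15 = -11.4370
θ' = -0.8919 + (4.6000/1.6)·tan(-0.35)·0.15 = -1.0493
v' = 4.6000 + 0.0000·0.15 = 4.6000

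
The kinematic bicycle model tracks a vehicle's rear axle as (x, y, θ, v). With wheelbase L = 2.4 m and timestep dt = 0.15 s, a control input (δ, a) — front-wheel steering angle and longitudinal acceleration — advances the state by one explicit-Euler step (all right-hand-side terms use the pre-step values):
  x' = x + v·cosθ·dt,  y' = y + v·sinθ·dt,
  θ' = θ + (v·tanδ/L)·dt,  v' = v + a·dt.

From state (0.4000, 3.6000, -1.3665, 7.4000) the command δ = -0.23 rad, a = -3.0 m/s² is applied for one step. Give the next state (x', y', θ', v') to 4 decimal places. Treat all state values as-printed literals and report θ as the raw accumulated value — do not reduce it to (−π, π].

(0.6252, 2.5131, -1.4748, 6.9500)

x' = 0.4000 + 7.4000·cos(-1.3665)·0.15 = 0.6252
y' = 3.6000 + 7.4000·sin(-1.3665)·0.15 = 2.5131
θ' = -1.3665 + (7.4000/2.4)·tan(-0.23)·0.15 = -1.4748
v' = 7.4000 − 3.0000·0.15 = 6.9500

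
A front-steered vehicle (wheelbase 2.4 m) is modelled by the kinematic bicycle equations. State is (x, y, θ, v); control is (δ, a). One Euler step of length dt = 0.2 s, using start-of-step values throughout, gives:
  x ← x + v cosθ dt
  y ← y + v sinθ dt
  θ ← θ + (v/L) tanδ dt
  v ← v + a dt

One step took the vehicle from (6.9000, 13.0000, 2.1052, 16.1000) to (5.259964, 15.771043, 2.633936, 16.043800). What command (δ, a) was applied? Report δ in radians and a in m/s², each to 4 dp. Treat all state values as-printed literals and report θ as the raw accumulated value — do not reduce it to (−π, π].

a = (v'−v)/dt = (-0.056200)/0.2 = -0.2810
Δθ = θ'−θ = 0.528736;  (v·dt/L) = 16.1000·0.2/2.4 = 1.341667
tan δ = Δθ·L/(v·dt) = 0.394089  →  δ = 0.3754

δ = 0.3754, a = -0.2810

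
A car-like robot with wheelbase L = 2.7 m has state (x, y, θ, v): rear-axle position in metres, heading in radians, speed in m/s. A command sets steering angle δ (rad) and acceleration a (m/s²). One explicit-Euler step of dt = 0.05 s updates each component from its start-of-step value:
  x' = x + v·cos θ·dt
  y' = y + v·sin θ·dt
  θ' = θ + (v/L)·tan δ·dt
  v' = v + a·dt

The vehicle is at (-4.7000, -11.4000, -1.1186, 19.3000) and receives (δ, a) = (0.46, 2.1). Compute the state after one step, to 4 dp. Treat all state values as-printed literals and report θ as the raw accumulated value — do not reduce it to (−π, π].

x' = -4.7000 + 19.3000·cos(-1.1186)·0.05 = -4.2784
y' = -11.4000 + 19.3000·sin(-1.1186)·0.05 = -12.2680
θ' = -1.1186 + (19.3000/2.7)·tan(0.46)·0.05 = -0.9415
v' = 19.3000 + 2.1000·0.05 = 19.4050

(-4.2784, -12.2680, -0.9415, 19.4050)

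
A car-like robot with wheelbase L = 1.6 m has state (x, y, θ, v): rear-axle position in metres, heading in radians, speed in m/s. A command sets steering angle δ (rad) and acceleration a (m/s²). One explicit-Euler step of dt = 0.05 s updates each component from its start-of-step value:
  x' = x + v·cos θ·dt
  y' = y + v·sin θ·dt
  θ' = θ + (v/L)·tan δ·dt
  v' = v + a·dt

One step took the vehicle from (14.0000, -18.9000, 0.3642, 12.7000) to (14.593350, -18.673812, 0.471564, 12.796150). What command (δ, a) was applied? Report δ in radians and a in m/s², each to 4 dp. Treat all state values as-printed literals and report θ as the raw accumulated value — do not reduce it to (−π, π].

δ = 0.2642, a = 1.9230

a = (v'−v)/dt = (0.096150)/0.05 = 1.9230
Δθ = θ'−θ = 0.107364;  (v·dt/L) = 12.7000·0.05/1.6 = 0.396875
tan δ = Δθ·L/(v·dt) = 0.270523  →  δ = 0.2642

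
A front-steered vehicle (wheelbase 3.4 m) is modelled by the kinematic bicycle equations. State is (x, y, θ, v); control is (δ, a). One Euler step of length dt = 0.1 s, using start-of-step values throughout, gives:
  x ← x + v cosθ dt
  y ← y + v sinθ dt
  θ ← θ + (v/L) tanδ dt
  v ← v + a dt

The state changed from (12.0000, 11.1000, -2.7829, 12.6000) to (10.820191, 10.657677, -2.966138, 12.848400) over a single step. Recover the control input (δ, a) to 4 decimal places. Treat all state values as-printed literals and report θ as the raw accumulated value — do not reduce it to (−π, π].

δ = -0.4592, a = 2.4840

a = (v'−v)/dt = (0.248400)/0.1 = 2.4840
Δθ = θ'−θ = -0.183238;  (v·dt/L) = 12.6000·0.1/3.4 = 0.370588
tan δ = Δθ·L/(v·dt) = -0.494452  →  δ = -0.4592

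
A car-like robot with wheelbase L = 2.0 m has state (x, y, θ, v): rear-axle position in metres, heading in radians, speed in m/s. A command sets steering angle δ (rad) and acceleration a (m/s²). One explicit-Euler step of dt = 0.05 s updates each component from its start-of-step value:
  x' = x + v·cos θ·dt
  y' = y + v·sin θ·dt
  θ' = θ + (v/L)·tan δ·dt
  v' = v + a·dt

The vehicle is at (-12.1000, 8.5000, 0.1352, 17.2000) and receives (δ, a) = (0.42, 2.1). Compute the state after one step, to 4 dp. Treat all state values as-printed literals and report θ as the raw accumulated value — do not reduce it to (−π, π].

(-11.2478, 8.6159, 0.3272, 17.3050)

x' = -12.1000 + 17.2000·cos(0.1352)·0.05 = -11.2478
y' = 8.5000 + 17.2000·sin(0.1352)·0.05 = 8.6159
θ' = 0.1352 + (17.2000/2.0)·tan(0.42)·0.05 = 0.3272
v' = 17.2000 + 2.1000·0.05 = 17.3050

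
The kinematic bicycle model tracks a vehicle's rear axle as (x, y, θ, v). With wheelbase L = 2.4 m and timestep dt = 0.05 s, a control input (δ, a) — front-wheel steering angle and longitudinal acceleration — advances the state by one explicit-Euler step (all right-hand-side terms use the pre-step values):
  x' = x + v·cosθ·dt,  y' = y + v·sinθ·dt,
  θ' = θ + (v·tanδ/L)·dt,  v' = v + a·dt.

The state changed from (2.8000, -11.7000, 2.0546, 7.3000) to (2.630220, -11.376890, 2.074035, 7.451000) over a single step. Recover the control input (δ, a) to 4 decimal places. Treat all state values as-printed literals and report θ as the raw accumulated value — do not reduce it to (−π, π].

δ = 0.1271, a = 3.0200

a = (v'−v)/dt = (0.151000)/0.05 = 3.0200
Δθ = θ'−θ = 0.019435;  (v·dt/L) = 7.3000·0.05/2.4 = 0.152083
tan δ = Δθ·L/(v·dt) = 0.127792  →  δ = 0.1271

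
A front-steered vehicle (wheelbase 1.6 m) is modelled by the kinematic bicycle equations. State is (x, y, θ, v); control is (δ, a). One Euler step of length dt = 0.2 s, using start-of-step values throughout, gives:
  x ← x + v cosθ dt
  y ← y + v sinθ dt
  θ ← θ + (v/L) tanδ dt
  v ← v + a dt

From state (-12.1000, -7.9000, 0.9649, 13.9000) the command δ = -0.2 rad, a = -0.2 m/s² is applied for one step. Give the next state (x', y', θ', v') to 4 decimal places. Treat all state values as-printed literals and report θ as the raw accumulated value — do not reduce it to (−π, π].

x' = -12.1000 + 13.9000·cos(0.9649)·0.2 = -10.5168
y' = -7.9000 + 13.9000·sin(0.9649)·0.2 = -5.6149
θ' = 0.9649 + (13.9000/1.6)·tan(-0.2)·0.2 = 0.6127
v' = 13.9000 − 0.2000·0.2 = 13.8600

(-10.5168, -5.6149, 0.6127, 13.8600)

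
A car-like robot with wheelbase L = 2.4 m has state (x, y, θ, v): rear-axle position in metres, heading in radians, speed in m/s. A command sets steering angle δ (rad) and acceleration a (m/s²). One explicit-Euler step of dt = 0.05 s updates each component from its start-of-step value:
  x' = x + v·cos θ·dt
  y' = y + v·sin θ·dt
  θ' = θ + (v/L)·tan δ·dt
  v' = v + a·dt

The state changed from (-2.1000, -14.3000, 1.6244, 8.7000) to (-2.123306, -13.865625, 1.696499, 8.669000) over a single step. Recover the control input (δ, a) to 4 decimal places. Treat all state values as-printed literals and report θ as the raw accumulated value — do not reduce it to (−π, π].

δ = 0.3786, a = -0.6200

a = (v'−v)/dt = (-0.031000)/0.05 = -0.6200
Δθ = θ'−θ = 0.072099;  (v·dt/L) = 8.7000·0.05/2.4 = 0.181250
tan δ = Δθ·L/(v·dt) = 0.397788  →  δ = 0.3786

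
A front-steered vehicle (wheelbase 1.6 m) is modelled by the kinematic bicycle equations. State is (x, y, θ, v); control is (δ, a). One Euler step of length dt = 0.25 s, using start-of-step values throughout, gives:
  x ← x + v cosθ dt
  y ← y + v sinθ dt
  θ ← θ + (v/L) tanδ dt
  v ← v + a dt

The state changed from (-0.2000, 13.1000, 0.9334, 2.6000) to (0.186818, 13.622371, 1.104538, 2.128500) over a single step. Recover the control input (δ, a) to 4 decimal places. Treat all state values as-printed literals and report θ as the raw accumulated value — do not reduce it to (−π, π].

a = (v'−v)/dt = (-0.471500)/0.25 = -1.8860
Δθ = θ'−θ = 0.171138;  (v·dt/L) = 2.6000·0.25/1.6 = 0.406250
tan δ = Δθ·L/(v·dt) = 0.421263  →  δ = 0.3987

δ = 0.3987, a = -1.8860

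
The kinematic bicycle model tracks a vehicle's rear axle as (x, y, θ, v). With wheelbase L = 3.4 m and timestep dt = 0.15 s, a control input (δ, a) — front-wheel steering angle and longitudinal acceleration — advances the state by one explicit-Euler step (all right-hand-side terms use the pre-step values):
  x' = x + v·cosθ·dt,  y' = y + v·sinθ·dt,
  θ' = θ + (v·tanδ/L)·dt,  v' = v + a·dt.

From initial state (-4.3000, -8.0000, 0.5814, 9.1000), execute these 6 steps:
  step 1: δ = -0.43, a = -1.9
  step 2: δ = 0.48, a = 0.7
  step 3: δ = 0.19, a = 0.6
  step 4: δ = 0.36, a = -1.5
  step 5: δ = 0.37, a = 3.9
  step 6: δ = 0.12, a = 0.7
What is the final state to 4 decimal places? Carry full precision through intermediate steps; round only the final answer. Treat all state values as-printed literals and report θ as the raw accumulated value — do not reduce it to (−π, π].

(1.9017, -3.0069, 1.0252, 9.4750)

after step 1 (δ=-0.43, a=-1.9): (-3.159277, -7.250350, 0.397277, 8.815000)
after step 2 (δ=0.48, a=0.7): (-1.940006, -6.738759, 0.599741, 8.920000)
after step 3 (δ=0.19, a=0.6): (-0.835512, -5.983553, 0.675425, 9.010000)
after step 4 (δ=0.36, a=-1.5): (0.219255, -5.138557, 0.825045, 8.785000)
after step 5 (δ=0.37, a=3.9): (1.113380, -4.170566, 0.975370, 9.370000)
after step 6 (δ=0.12, a=0.7): (1.901671, -3.006939, 1.025216, 9.475000)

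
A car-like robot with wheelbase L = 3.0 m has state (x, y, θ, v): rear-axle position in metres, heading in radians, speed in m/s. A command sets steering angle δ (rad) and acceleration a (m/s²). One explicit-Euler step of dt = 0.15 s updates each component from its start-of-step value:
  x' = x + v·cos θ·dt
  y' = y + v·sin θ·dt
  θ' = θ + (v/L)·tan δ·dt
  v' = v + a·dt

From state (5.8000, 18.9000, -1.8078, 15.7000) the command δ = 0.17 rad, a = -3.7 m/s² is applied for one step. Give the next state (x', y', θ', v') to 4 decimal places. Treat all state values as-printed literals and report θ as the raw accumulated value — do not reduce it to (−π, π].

(5.2471, 16.6108, -1.6730, 15.1450)

x' = 5.8000 + 15.7000·cos(-1.8078)·0.15 = 5.2471
y' = 18.9000 + 15.7000·sin(-1.8078)·0.15 = 16.6108
θ' = -1.8078 + (15.7000/3.0)·tan(0.17)·0.15 = -1.6730
v' = 15.7000 − 3.7000·0.15 = 15.1450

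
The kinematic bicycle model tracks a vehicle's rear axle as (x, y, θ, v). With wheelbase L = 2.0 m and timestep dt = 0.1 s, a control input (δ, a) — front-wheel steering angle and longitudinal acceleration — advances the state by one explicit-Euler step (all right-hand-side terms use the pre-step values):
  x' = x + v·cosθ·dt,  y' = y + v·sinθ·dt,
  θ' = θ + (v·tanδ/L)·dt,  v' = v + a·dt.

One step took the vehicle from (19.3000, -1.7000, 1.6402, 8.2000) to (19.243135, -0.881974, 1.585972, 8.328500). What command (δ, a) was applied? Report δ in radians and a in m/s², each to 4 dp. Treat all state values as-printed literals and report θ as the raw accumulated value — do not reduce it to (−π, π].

a = (v'−v)/dt = (0.128500)/0.1 = 1.2850
Δθ = θ'−θ = -0.054228;  (v·dt/L) = 8.2000·0.1/2.0 = 0.410000
tan δ = Δθ·L/(v·dt) = -0.132263  →  δ = -0.1315

δ = -0.1315, a = 1.2850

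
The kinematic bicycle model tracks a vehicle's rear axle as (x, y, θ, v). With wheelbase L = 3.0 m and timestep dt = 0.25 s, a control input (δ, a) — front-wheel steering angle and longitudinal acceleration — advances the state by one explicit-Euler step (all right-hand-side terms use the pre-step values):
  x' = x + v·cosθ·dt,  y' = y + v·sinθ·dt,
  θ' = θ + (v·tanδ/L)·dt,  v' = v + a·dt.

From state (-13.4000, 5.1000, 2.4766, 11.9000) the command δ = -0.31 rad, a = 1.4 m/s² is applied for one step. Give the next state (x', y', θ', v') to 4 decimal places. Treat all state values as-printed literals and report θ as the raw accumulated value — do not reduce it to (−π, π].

(-15.7411, 6.9357, 2.1589, 12.2500)

x' = -13.4000 + 11.9000·cos(2.4766)·0.25 = -15.7411
y' = 5.1000 + 11.9000·sin(2.4766)·0.25 = 6.9357
θ' = 2.4766 + (11.9000/3.0)·tan(-0.31)·0.25 = 2.1589
v' = 11.9000 + 1.4000·0.25 = 12.2500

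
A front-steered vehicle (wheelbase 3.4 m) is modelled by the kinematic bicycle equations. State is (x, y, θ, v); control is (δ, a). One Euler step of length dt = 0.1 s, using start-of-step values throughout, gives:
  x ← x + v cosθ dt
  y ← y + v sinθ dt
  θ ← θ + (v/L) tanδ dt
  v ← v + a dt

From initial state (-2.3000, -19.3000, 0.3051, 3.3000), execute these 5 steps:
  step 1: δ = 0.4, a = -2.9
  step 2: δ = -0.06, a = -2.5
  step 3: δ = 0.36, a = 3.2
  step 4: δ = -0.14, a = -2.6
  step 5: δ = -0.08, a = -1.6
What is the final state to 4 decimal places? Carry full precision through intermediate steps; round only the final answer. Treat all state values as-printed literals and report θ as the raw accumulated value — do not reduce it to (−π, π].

after step 1 (δ=0.4, a=-2.9): (-1.985240, -19.200872, 0.346136, 3.010000)
after step 2 (δ=-0.06, a=-2.5): (-1.702093, -19.098753, 0.340818, 2.760000)
after step 3 (δ=0.36, a=3.2): (-1.441968, -19.006498, 0.371373, 3.080000)
after step 4 (δ=-0.14, a=-2.6): (-1.154964, -18.894726, 0.358607, 2.820000)
after step 5 (δ=-0.08, a=-1.6): (-0.890903, -18.795753, 0.351957, 2.660000)

(-0.8909, -18.7958, 0.3520, 2.6600)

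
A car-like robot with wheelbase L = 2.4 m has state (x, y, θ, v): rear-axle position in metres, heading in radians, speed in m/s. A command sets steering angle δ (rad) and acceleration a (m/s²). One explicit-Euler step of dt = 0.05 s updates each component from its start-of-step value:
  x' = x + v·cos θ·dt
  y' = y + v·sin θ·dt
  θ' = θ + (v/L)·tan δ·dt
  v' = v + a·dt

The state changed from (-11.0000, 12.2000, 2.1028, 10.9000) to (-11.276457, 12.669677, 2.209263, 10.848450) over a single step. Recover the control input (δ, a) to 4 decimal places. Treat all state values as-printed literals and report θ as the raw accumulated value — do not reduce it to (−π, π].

a = (v'−v)/dt = (-0.051550)/0.05 = -1.0310
Δθ = θ'−θ = 0.106463;  (v·dt/L) = 10.9000·0.05/2.4 = 0.227083
tan δ = Δθ·L/(v·dt) = 0.468828  →  δ = 0.4384

δ = 0.4384, a = -1.0310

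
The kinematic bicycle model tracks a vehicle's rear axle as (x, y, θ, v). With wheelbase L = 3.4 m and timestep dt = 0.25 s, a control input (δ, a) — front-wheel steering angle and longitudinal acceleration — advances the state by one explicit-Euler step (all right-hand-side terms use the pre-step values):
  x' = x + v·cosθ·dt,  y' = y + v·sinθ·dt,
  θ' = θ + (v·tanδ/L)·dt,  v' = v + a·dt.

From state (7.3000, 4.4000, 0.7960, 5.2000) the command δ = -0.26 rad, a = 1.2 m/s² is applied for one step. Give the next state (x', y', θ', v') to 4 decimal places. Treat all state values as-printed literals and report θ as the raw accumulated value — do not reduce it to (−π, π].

x' = 7.3000 + 5.2000·cos(0.7960)·0.25 = 8.2094
y' = 4.4000 + 5.2000·sin(0.7960)·0.25 = 5.3289
θ' = 0.7960 + (5.2000/3.4)·tan(-0.26)·0.25 = 0.6943
v' = 5.2000 + 1.2000·0.25 = 5.5000

(8.2094, 5.3289, 0.6943, 5.5000)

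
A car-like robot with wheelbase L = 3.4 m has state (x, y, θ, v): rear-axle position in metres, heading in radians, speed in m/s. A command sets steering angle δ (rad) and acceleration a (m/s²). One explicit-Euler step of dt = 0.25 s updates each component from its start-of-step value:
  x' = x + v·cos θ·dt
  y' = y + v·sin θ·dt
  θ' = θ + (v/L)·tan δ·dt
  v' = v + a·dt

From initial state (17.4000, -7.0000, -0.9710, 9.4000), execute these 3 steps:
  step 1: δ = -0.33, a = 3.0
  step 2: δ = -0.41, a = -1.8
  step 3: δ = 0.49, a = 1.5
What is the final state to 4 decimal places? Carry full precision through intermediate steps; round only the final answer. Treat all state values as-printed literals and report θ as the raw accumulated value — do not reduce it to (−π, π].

after step 1 (δ=-0.33, a=3.0): (18.726515, -8.939809, -1.207745, 10.150000)
after step 2 (δ=-0.41, a=-1.8): (19.627653, -11.311909, -1.532121, 9.700000)
after step 3 (δ=0.49, a=1.5): (19.721418, -13.735095, -1.151689, 10.075000)

(19.7214, -13.7351, -1.1517, 10.0750)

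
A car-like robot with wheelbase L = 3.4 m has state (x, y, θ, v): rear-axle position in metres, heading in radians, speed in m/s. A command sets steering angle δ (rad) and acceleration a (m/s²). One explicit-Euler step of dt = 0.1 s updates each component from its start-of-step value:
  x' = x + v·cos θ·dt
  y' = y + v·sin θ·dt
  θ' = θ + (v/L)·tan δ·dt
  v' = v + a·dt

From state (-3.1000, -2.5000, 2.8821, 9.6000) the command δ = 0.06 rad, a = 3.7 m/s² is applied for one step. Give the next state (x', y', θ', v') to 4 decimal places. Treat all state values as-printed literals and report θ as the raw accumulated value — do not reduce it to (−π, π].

(-4.0279, -2.2537, 2.8991, 9.9700)

x' = -3.1000 + 9.6000·cos(2.8821)·0.1 = -4.0279
y' = -2.5000 + 9.6000·sin(2.8821)·0.1 = -2.2537
θ' = 2.8821 + (9.6000/3.4)·tan(0.06)·0.1 = 2.8991
v' = 9.6000 + 3.7000·0.1 = 9.9700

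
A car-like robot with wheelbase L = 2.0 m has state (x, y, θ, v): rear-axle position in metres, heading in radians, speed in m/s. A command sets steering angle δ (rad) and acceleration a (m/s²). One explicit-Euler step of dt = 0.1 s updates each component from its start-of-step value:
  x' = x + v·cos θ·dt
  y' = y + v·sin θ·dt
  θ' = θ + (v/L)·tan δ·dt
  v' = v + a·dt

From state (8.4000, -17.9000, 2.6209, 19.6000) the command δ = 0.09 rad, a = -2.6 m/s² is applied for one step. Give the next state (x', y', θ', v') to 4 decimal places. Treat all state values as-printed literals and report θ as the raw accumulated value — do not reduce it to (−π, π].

x' = 8.4000 + 19.6000·cos(2.6209)·0.1 = 6.6997
y' = -17.9000 + 19.6000·sin(2.6209)·0.1 = -16.9249
θ' = 2.6209 + (19.6000/2.0)·tan(0.09)·0.1 = 2.7093
v' = 19.6000 − 2.6000·0.1 = 19.3400

(6.6997, -16.9249, 2.7093, 19.3400)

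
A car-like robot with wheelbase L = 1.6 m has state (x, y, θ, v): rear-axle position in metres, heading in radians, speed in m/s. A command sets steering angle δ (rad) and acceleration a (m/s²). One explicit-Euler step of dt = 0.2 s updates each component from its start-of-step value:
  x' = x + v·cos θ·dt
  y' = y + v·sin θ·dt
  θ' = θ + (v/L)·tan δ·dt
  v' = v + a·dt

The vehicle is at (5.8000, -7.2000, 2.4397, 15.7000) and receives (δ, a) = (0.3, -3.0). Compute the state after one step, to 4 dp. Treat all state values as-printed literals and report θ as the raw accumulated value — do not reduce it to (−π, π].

(3.4022, -5.1726, 3.0468, 15.1000)

x' = 5.8000 + 15.7000·cos(2.4397)·0.2 = 3.4022
y' = -7.2000 + 15.7000·sin(2.4397)·0.2 = -5.1726
θ' = 2.4397 + (15.7000/1.6)·tan(0.3)·0.2 = 3.0468
v' = 15.7000 − 3.0000·0.2 = 15.1000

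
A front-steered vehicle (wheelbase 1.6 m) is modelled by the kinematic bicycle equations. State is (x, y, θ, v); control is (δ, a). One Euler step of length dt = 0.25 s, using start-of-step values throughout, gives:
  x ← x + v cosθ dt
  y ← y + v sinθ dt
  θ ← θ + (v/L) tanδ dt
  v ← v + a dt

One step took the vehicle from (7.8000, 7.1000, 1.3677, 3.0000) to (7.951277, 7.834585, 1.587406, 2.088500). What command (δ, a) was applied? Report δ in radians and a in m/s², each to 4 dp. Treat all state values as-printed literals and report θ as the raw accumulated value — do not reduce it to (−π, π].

δ = 0.4383, a = -3.6460

a = (v'−v)/dt = (-0.911500)/0.25 = -3.6460
Δθ = θ'−θ = 0.219706;  (v·dt/L) = 3.0000·0.25/1.6 = 0.468750
tan δ = Δθ·L/(v·dt) = 0.468706  →  δ = 0.4383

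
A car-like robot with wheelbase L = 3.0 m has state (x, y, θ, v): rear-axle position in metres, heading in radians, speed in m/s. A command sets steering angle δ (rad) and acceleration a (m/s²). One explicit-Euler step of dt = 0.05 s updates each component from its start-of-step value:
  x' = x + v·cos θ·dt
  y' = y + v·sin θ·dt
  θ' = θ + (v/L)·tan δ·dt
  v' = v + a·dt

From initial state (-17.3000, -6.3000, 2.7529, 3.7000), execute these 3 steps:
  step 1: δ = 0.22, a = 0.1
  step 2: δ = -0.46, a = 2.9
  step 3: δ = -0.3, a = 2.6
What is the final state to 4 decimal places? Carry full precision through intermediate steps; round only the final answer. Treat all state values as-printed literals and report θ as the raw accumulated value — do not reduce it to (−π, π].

after step 1 (δ=0.22, a=0.1): (-17.471200, -6.229889, 2.766690, 3.705000)
after step 2 (δ=-0.46, a=2.9): (-17.643583, -6.162054, 2.736096, 3.850000)
after step 3 (δ=-0.3, a=2.6): (-17.820473, -6.086117, 2.716247, 3.980000)

(-17.8205, -6.0861, 2.7162, 3.9800)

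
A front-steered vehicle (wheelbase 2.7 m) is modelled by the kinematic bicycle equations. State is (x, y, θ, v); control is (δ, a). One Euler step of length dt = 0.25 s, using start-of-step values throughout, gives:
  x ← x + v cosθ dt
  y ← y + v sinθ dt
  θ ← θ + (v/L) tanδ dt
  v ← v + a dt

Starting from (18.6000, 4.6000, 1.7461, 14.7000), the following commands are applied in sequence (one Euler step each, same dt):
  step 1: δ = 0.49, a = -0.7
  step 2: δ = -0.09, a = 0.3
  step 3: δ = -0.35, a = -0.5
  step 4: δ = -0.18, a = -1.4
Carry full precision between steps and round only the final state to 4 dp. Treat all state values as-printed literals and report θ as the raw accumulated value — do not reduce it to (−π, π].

(11.5223, 16.5385, 1.6134, 14.1250)

after step 1 (δ=0.49, a=-0.7): (17.959054, 8.218676, 2.472101, 14.525000)
after step 2 (δ=-0.09, a=0.3): (15.111656, 10.472185, 2.350731, 14.600000)
after step 3 (δ=-0.35, a=-0.5): (12.544856, 13.067187, 1.857267, 14.475000)
after step 4 (δ=-0.18, a=-1.4): (11.522313, 16.538463, 1.613377, 14.125000)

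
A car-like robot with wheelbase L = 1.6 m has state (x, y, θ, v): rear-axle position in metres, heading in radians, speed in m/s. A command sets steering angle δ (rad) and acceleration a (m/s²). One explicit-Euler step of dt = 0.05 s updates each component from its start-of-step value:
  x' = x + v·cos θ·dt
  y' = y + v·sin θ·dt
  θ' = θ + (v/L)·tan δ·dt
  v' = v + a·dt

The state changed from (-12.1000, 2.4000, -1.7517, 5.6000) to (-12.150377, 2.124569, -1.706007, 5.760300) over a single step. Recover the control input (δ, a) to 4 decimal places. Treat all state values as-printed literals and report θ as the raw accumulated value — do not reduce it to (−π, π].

a = (v'−v)/dt = (0.160300)/0.05 = 3.2060
Δθ = θ'−θ = 0.045693;  (v·dt/L) = 5.6000·0.05/1.6 = 0.175000
tan δ = Δθ·L/(v·dt) = 0.261103  →  δ = 0.2554

δ = 0.2554, a = 3.2060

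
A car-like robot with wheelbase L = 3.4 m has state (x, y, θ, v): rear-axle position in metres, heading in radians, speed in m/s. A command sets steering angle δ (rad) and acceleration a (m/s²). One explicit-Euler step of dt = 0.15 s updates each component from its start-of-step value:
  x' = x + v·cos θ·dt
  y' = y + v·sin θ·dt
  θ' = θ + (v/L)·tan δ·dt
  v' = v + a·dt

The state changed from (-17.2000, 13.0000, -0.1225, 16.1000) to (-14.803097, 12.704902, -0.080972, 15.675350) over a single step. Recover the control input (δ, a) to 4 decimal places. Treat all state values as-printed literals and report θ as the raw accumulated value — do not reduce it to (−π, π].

a = (v'−v)/dt = (-0.424650)/0.15 = -2.8310
Δθ = θ'−θ = 0.041528;  (v·dt/L) = 16.1000·0.15/3.4 = 0.710294
tan δ = Δθ·L/(v·dt) = 0.058466  →  δ = 0.0584

δ = 0.0584, a = -2.8310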